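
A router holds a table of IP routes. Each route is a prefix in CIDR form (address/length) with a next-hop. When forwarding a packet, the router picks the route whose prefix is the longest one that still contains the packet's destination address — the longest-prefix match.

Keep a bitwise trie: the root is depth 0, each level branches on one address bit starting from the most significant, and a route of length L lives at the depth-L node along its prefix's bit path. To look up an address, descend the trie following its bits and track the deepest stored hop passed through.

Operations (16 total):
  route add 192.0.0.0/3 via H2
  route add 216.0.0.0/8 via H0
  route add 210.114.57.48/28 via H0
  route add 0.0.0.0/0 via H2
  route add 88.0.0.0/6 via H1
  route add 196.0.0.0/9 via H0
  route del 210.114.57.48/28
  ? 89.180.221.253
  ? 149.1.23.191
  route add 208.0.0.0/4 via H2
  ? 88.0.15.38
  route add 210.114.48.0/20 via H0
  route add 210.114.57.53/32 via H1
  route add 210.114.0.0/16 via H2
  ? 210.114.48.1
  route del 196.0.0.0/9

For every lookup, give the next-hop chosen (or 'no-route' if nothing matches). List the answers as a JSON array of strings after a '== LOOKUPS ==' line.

Trace:
  add 192.0.0.0/3 -> H2 at depth 3
  add 216.0.0.0/8 -> H0 at depth 8
  add 210.114.57.48/28 -> H0 at depth 28
  add 0.0.0.0/0 -> H2 at depth 0
  add 88.0.0.0/6 -> H1 at depth 6
  add 196.0.0.0/9 -> H0 at depth 9
  - 210.114.57.48/28 clear@28
  lookup 89.180.221.253: bits 010110 walk d0:H2→d1:-→d2:-→d3:-→d4:-→d5:-→d6:H1 -> H1
  lookup 149.1.23.191: bits 1 walk d0:H2→d1:- -> H2
  add 208.0.0.0/4 -> H2 at depth 4
  lookup 88.0.15.38: bits 010110 walk d0:H2→d1:-→d2:-→d3:-→d4:-→d5:-→d6:H1 -> H1
  add 210.114.48.0/20 -> H0 at depth 20
  add 210.114.57.53/32 -> H1 at depth 32
  add 210.114.0.0/16 -> H2 at depth 16
  lookup 210.114.48.1: bits 11010010011100100011 walk d0:H2→d1:-→d2:-→d3:H2→d4:H2→d5:-→d6:-→d7:-→d8:-→d9:-→d10:-→d11:-→d12:-→d13:-→d14:-→d15:-→d16:H2→d17:-→d18:-→d19:-→d20:H0 -> H0
  - 196.0.0.0/9 clear@9

== LOOKUPS ==
["H1","H2","H1","H0"]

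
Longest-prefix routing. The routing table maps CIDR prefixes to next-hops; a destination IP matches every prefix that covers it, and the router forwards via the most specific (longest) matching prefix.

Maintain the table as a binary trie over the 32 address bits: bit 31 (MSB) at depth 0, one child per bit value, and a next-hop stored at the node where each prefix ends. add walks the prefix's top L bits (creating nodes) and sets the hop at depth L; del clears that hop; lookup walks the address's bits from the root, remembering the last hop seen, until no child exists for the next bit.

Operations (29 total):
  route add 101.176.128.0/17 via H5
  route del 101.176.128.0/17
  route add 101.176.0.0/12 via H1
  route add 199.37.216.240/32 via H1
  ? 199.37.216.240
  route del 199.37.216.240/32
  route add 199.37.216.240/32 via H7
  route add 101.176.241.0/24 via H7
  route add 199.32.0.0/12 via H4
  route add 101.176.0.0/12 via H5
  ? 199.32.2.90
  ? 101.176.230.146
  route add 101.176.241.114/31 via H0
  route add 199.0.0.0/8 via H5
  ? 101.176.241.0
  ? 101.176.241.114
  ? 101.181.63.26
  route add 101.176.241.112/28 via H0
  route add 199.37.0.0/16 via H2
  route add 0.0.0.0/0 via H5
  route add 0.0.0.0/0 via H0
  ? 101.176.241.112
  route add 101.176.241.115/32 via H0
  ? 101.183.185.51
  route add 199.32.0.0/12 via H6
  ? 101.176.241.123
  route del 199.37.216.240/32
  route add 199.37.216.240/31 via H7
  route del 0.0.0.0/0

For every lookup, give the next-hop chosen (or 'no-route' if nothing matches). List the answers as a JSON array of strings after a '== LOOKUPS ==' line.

Apply in order:
  + 101.176.128.0/17 (H5) depth=17
  - 101.176.128.0/17 clear@17
  + 101.176.0.0/12 (H1) depth=12
  + 199.37.216.240/32 (H1) depth=32
  Q 199.37.216.240: descend 11000111001001011101100011110000 ; hops seen [H1] ; pick H1
  - 199.37.216.240/32 clear@32
  + 199.37.216.240/32 (H7) depth=32
  + 101.176.241.0/24 (H7) depth=24
  + 199.32.0.0/12 (H4) depth=12
  + 101.176.0.0/12 (H5) depth=12
  Q 199.32.2.90: descend 1100011100100 ; hops seen [H4] ; pick H4
  Q 101.176.230.146: descend 0110010110110000111 ; hops seen [H5] ; pick H5
  + 101.176.241.114/31 (H0) depth=31
  + 199.0.0.0/8 (H5) depth=8
  Q 101.176.241.0: descend 0110010110110000111100010 ; hops seen [H5,H7] ; pick H7
  Q 101.176.241.114: descend 0110010110110000111100010111001 ; hops seen [H5,H7,H0] ; pick H0
  Q 101.181.63.26: descend 0110010110110 ; hops seen [H5] ; pick H5
  + 101.176.241.112/28 (H0) depth=28
  + 199.37.0.0/16 (H2) depth=16
  + 0.0.0.0/0 (H5) depth=0
  + 0.0.0.0/0 (H0) depth=0
  Q 101.176.241.112: descend 011001011011000011110001011100 ; hops seen [H0,H5,H7,H0] ; pick H0
  + 101.176.241.115/32 (H0) depth=32
  Q 101.183.185.51: descend 0110010110110 ; hops seen [H0,H5] ; pick H5
  + 199.32.0.0/12 (H6) depth=12
  Q 101.176.241.123: descend 0110010110110000111100010111 ; hops seen [H0,H5,H7,H0] ; pick H0
  - 199.37.216.240/32 clear@32
  + 199.37.216.240/31 (H7) depth=31
  - 0.0.0.0/0 clear@0

== LOOKUPS ==
["H1","H4","H5","H7","H0","H5","H0","H5","H0"]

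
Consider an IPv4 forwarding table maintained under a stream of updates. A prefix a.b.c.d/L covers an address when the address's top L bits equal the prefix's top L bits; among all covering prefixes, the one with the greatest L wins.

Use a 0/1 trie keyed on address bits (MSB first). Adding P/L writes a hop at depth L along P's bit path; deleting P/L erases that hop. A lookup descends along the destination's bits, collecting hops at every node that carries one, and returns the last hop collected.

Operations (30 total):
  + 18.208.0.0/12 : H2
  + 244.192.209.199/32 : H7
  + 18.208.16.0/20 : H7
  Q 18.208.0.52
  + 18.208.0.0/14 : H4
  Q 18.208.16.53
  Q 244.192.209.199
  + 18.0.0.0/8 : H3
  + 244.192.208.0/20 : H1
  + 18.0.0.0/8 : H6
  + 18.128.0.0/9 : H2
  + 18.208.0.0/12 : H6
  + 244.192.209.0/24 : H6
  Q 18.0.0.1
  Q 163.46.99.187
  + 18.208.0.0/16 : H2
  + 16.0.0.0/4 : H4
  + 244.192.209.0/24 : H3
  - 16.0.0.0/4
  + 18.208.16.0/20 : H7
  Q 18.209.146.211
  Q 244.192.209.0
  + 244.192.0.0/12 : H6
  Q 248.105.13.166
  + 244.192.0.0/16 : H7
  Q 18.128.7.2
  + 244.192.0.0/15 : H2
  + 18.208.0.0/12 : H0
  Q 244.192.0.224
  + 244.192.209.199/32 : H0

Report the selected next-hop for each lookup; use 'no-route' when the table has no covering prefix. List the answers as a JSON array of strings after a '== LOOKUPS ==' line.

Apply in order:
  + 18.208.0.0/12 (H2) depth=12
  + 244.192.209.199/32 (H7) depth=32
  + 18.208.16.0/20 (H7) depth=20
  lookup 18.208.0.52: bits 0001001011010000000 walk d0:-→d1:-→d2:-→d3:-→d4:-→d5:-→d6:-→d7:-→d8:-→d9:-→d10:-→d11:-→d12:H2→d13:-→d14:-→d15:-→d16:-→d17:-→d18:-→d19:- -> H2
  + 18.208.0.0/14 (H4) depth=14
  lookup 18.208.16.53: bits 00010010110100000001 walk d0:-→d1:-→d2:-→d3:-→d4:-→d5:-→d6:-→d7:-→d8:-→d9:-→d10:-→d11:-→d12:H2→d13:-→d14:H4→d15:-→d16:-→d17:-→d18:-→d19:-→d20:H7 -> H7
  lookup 244.192.209.199: bits 11110100110000001101000111000111 walk d0:-→d1:-→d2:-→d3:-→d4:-→d5:-→d6:-→d7:-→d8:-→d9:-→d10:-→d11:-→d12:-→d13:-→d14:-→d15:-→d16:-→d17:-→d18:-→d19:-→d20:-→d21:-→d22:-→d23:-→d24:-→d25:-→d26:-→d27:-→d28:-→d29:-→d30:-→d31:-→d32:H7 -> H7
  + 18.0.0.0/8 (H3) depth=8
  + 244.192.208.0/20 (H1) depth=20
  + 18.0.0.0/8 (H6) depth=8
  + 18.128.0.0/9 (H2) depth=9
  + 18.208.0.0/12 (H6) depth=12
  + 244.192.209.0/24 (H6) depth=24
  lookup 18.0.0.1: bits 00010010 walk d0:-→d1:-→d2:-→d3:-→d4:-→d5:-→d6:-→d7:-→d8:H6 -> H6
  lookup 163.46.99.187: bits 1 walk d0:-→d1:- -> no-route
  + 18.208.0.0/16 (H2) depth=16
  + 16.0.0.0/4 (H4) depth=4
  + 244.192.209.0/24 (H3) depth=24
  - 16.0.0.0/4 clear@4
  + 18.208.16.0/20 (H7) depth=20
  lookup 18.209.146.211: bits 000100101101000 walk d0:-→d1:-→d2:-→d3:-→d4:-→d5:-→d6:-→d7:-→d8:H6→d9:H2→d10:-→d11:-→d12:H6→d13:-→d14:H4→d15:- -> H4
  lookup 244.192.209.0: bits 111101001100000011010001 walk d0:-→d1:-→d2:-→d3:-→d4:-→d5:-→d6:-→d7:-→d8:-→d9:-→d10:-→d11:-→d12:-→d13:-→d14:-→d15:-→d16:-→d17:-→d18:-→d19:-→d20:H1→d21:-→d22:-→d23:-→d24:H3 -> H3
  + 244.192.0.0/12 (H6) depth=12
  lookup 248.105.13.166: bits 1111 walk d0:-→d1:-→d2:-→d3:-→d4:- -> no-route
  + 244.192.0.0/16 (H7) depth=16
  lookup 18.128.7.2: bits 000100101 walk d0:-→d1:-→d2:-→d3:-→d4:-→d5:-→d6:-→d7:-→d8:H6→d9:H2 -> H2
  + 244.192.0.0/15 (H2) depth=15
  + 18.208.0.0/12 (H0) depth=12
  lookup 244.192.0.224: bits 1111010011000000 walk d0:-→d1:-→d2:-→d3:-→d4:-→d5:-→d6:-→d7:-→d8:-→d9:-→d10:-→d11:-→d12:H6→d13:-→d14:-→d15:H2→d16:H7 -> H7
  + 244.192.209.199/32 (H0) depth=32

== LOOKUPS ==
["H2","H7","H7","H6","no-route","H4","H3","no-route","H2","H7"]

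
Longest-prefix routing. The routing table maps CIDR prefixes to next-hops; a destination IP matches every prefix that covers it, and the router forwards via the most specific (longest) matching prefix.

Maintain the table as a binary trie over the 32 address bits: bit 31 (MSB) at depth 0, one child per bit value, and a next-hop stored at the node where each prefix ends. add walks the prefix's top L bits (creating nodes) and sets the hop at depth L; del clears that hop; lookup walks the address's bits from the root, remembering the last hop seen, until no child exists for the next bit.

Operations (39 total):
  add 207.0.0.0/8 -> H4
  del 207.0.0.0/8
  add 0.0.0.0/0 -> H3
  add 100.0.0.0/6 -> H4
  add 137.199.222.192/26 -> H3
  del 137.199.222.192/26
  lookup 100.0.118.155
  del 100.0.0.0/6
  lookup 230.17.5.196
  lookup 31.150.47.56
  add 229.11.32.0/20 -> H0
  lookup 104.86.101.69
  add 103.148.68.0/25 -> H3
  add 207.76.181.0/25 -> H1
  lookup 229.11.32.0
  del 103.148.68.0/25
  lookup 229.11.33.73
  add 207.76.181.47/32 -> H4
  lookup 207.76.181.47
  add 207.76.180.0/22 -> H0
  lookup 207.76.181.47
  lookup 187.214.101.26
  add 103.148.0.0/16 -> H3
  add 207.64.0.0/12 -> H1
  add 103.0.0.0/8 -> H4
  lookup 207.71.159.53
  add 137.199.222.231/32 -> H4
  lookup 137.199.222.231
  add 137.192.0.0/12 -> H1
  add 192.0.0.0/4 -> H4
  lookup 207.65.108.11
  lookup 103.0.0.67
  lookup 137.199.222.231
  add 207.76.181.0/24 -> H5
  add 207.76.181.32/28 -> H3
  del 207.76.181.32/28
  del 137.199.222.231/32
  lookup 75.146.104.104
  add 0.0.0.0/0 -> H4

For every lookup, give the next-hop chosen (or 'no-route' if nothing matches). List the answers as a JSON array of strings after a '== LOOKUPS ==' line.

Process each operation:
  + 207.0.0.0/8 (H4) depth=8
  - 207.0.0.0/8 clear@8
  + 0.0.0.0/0 (H3) depth=0
  + 100.0.0.0/6 (H4) depth=6
  + 137.199.222.192/26 (H3) depth=26
  - 137.199.222.192/26 clear@26
  ? 100.0.118.155  path d0:H3→d1:-→d2:-→d3:-→d4:-→d5:-→d6:H4  best=H4
  - 100.0.0.0/6 clear@6
  ? 230.17.5.196  path d0:H3→d1:-→d2:-  best=H3
  ? 31.150.47.56  path d0:H3→d1:-  best=H3
  + 229.11.32.0/20 (H0) depth=20
  ? 104.86.101.69  path d0:H3→d1:-→d2:-→d3:-→d4:-  best=H3
  + 103.148.68.0/25 (H3) depth=25
  + 207.76.181.0/25 (H1) depth=25
  ? 229.11.32.0  path d0:H3→d1:-→d2:-→d3:-→d4:-→d5:-→d6:-→d7:-→d8:-→d9:-→d10:-→d11:-→d12:-→d13:-→d14:-→d15:-→d16:-→d17:-→d18:-→d19:-→d20:H0  best=H0
  - 103.148.68.0/25 clear@25
  ? 229.11.33.73  path d0:H3→d1:-→d2:-→d3:-→d4:-→d5:-→d6:-→d7:-→d8:-→d9:-→d10:-→d11:-→d12:-→d13:-→d14:-→d15:-→d16:-→d17:-→d18:-→d19:-→d20:H0  best=H0
  + 207.76.181.47/32 (H4) depth=32
  ? 207.76.181.47  path d0:H3→d1:-→d2:-→d3:-→d4:-→d5:-→d6:-→d7:-→d8:-→d9:-→d10:-→d11:-→d12:-→d13:-→d14:-→d15:-→d16:-→d17:-→d18:-→d19:-→d20:-→d21:-→d22:-→d23:-→d24:-→d25:H1→d26:-→d27:-→d28:-→d29:-→d30:-→d31:-→d32:H4  best=H4
  + 207.76.180.0/22 (H0) depth=22
  ? 207.76.181.47  path d0:H3→d1:-→d2:-→d3:-→d4:-→d5:-→d6:-→d7:-→d8:-→d9:-→d10:-→d11:-→d12:-→d13:-→d14:-→d15:-→d16:-→d17:-→d18:-→d19:-→d20:-→d21:-→d22:H0→d23:-→d24:-→d25:H1→d26:-→d27:-→d28:-→d29:-→d30:-→d31:-→d32:H4  best=H4
  ? 187.214.101.26  path d0:H3→d1:-→d2:-  best=H3
  + 103.148.0.0/16 (H3) depth=16
  + 207.64.0.0/12 (H1) depth=12
  + 103.0.0.0/8 (H4) depth=8
  ? 207.71.159.53  path d0:H3→d1:-→d2:-→d3:-→d4:-→d5:-→d6:-→d7:-→d8:-→d9:-→d10:-→d11:-→d12:H1  best=H1
  + 137.199.222.231/32 (H4) depth=32
  ? 137.199.222.231  path d0:H3→d1:-→d2:-→d3:-→d4:-→d5:-→d6:-→d7:-→d8:-→d9:-→d10:-→d11:-→d12:-→d13:-→d14:-→d15:-→d16:-→d17:-→d18:-→d19:-→d20:-→d21:-→d22:-→d23:-→d24:-→d25:-→d26:-→d27:-→d28:-→d29:-→d30:-→d31:-→d32:H4  best=H4
  + 137.192.0.0/12 (H1) depth=12
  + 192.0.0.0/4 (H4) depth=4
  ? 207.65.108.11  path d0:H3→d1:-→d2:-→d3:-→d4:H4→d5:-→d6:-→d7:-→d8:-→d9:-→d10:-→d11:-→d12:H1  best=H1
  ? 103.0.0.67  path d0:H3→d1:-→d2:-→d3:-→d4:-→d5:-→d6:-→d7:-→d8:H4  best=H4
  ? 137.199.222.231  path d0:H3→d1:-→d2:-→d3:-→d4:-→d5:-→d6:-→d7:-→d8:-→d9:-→d10:-→d11:-→d12:H1→d13:-→d14:-→d15:-→d16:-→d17:-→d18:-→d19:-→d20:-→d21:-→d22:-→d23:-→d24:-→d25:-→d26:-→d27:-→d28:-→d29:-→d30:-→d31:-→d32:H4  best=H4
  + 207.76.181.0/24 (H5) depth=24
  + 207.76.181.32/28 (H3) depth=28
  - 207.76.181.32/28 clear@28
  - 137.199.222.231/32 clear@32
  ? 75.146.104.104  path d0:H3→d1:-→d2:-  best=H3
  + 0.0.0.0/0 (H4) depth=0

== LOOKUPS ==
["H4","H3","H3","H3","H0","H0","H4","H4","H3","H1","H4","H1","H4","H4","H3"]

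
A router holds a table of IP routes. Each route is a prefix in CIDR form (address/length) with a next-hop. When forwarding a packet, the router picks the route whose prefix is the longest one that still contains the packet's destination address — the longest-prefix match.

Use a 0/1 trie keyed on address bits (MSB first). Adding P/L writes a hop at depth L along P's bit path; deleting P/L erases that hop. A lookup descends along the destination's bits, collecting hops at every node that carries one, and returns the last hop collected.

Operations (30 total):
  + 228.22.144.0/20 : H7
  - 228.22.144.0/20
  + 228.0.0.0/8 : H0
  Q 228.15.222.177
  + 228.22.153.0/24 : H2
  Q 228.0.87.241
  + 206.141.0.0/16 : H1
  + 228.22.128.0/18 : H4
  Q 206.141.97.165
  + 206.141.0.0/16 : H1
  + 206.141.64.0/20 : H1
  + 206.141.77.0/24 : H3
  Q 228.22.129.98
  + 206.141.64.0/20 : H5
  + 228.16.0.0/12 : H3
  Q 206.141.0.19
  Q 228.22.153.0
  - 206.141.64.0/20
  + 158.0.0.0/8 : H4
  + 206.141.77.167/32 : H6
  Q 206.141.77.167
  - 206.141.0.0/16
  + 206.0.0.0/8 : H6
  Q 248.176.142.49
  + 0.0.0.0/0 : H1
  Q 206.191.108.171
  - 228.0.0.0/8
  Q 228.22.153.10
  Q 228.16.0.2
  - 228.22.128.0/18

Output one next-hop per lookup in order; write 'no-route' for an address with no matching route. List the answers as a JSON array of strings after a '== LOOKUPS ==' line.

Trace:
  add 228.22.144.0/20 -> H7 at depth 20
  del 228.22.144.0/20 (clear depth 20)
  add 228.0.0.0/8 -> H0 at depth 8
  ? 228.15.222.177  path d0:-→d1:-→d2:-→d3:-→d4:-→d5:-→d6:-→d7:-→d8:H0→d9:-→d10:-→d11:-  best=H0
  add 228.22.153.0/24 -> H2 at depth 24
  ? 228.0.87.241  path d0:-→d1:-→d2:-→d3:-→d4:-→d5:-→d6:-→d7:-→d8:H0→d9:-→d10:-→d11:-  best=H0
  add 206.141.0.0/16 -> H1 at depth 16
  add 228.22.128.0/18 -> H4 at depth 18
  ? 206.141.97.165  path d0:-→d1:-→d2:-→d3:-→d4:-→d5:-→d6:-→d7:-→d8:-→d9:-→d10:-→d11:-→d12:-→d13:-→d14:-→d15:-→d16:H1  best=H1
  add 206.141.0.0/16 -> H1 at depth 16
  add 206.141.64.0/20 -> H1 at depth 20
  add 206.141.77.0/24 -> H3 at depth 24
  ? 228.22.129.98  path d0:-→d1:-→d2:-→d3:-→d4:-→d5:-→d6:-→d7:-→d8:H0→d9:-→d10:-→d11:-→d12:-→d13:-→d14:-→d15:-→d16:-→d17:-→d18:H4→d19:-  best=H4
  add 206.141.64.0/20 -> H5 at depth 20
  add 228.16.0.0/12 -> H3 at depth 12
  ? 206.141.0.19  path d0:-→d1:-→d2:-→d3:-→d4:-→d5:-→d6:-→d7:-→d8:-→d9:-→d10:-→d11:-→d12:-→d13:-→d14:-→d15:-→d16:H1→d17:-  best=H1
  ? 228.22.153.0  path d0:-→d1:-→d2:-→d3:-→d4:-→d5:-→d6:-→d7:-→d8:H0→d9:-→d10:-→d11:-→d12:H3→d13:-→d14:-→d15:-→d16:-→d17:-→d18:H4→d19:-→d20:-→d21:-→d22:-→d23:-→d24:H2  best=H2
  del 206.141.64.0/20 (clear depth 20)
  add 158.0.0.0/8 -> H4 at depth 8
  add 206.141.77.167/32 -> H6 at depth 32
  ? 206.141.77.167  path d0:-→d1:-→d2:-→d3:-→d4:-→d5:-→d6:-→d7:-→d8:-→d9:-→d10:-→d11:-→d12:-→d13:-→d14:-→d15:-→d16:H1→d17:-→d18:-→d19:-→d20:-→d21:-→d22:-→d23:-→d24:H3→d25:-→d26:-→d27:-→d28:-→d29:-→d30:-→d31:-→d32:H6  best=H6
  del 206.141.0.0/16 (clear depth 16)
  add 206.0.0.0/8 -> H6 at depth 8
  ? 248.176.142.49  path d0:-→d1:-→d2:-→d3:-  best=no-route
  add 0.0.0.0/0 -> H1 at depth 0
  ? 206.191.108.171  path d0:H1→d1:-→d2:-→d3:-→d4:-→d5:-→d6:-→d7:-→d8:H6→d9:-→d10:-  best=H6
  del 228.0.0.0/8 (clear depth 8)
  ? 228.22.153.10  path d0:H1→d1:-→d2:-→d3:-→d4:-→d5:-→d6:-→d7:-→d8:-→d9:-→d10:-→d11:-→d12:H3→d13:-→d14:-→d15:-→d16:-→d17:-→d18:H4→d19:-→d20:-→d21:-→d22:-→d23:-→d24:H2  best=H2
  ? 228.16.0.2  path d0:H1→d1:-→d2:-→d3:-→d4:-→d5:-→d6:-→d7:-→d8:-→d9:-→d10:-→d11:-→d12:H3→d13:-  best=H3
  del 228.22.128.0/18 (clear depth 18)

== LOOKUPS ==
["H0","H0","H1","H4","H1","H2","H6","no-route","H6","H2","H3"]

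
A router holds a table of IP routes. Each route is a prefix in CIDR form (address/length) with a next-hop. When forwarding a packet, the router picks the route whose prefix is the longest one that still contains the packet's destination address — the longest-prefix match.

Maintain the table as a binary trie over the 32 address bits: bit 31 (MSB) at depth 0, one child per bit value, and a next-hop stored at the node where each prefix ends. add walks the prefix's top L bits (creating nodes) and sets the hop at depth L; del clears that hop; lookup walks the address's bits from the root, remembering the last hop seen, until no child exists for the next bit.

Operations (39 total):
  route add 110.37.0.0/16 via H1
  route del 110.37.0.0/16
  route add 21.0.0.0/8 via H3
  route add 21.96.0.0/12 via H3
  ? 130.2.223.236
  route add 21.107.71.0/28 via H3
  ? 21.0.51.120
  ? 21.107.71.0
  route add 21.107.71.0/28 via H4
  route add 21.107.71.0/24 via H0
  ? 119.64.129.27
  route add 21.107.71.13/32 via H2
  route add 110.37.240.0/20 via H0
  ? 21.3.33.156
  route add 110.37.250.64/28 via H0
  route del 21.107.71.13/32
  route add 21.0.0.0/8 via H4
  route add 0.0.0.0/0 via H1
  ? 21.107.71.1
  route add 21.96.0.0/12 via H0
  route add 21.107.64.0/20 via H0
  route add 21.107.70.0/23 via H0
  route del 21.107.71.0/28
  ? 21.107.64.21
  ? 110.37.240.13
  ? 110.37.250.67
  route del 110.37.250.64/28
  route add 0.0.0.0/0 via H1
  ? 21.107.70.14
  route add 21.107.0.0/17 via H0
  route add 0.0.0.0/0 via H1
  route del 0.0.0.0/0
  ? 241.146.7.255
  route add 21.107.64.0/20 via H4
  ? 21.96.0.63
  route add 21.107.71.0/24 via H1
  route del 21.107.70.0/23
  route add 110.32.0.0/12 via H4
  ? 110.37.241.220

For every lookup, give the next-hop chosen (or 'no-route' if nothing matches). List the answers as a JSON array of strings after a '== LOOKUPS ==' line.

Apply in order:
  add 110.37.0.0/16 -> H1 at depth 16
  - 110.37.0.0/16 clear@16
  add 21.0.0.0/8 -> H3 at depth 8
  add 21.96.0.0/12 -> H3 at depth 12
  lookup 130.2.223.236: bits ε walk d0:- -> no-route
  add 21.107.71.0/28 -> H3 at depth 28
  lookup 21.0.51.120: bits 000101010 walk d0:-→d1:-→d2:-→d3:-→d4:-→d5:-→d6:-→d7:-→d8:H3→d9:- -> H3
  lookup 21.107.71.0: bits 0001010101101011010001110000 walk d0:-→d1:-→d2:-→d3:-→d4:-→d5:-→d6:-→d7:-→d8:H3→d9:-→d10:-→d11:-→d12:H3→d13:-→d14:-→d15:-→d16:-→d17:-→d18:-→d19:-→d20:-→d21:-→d22:-→d23:-→d24:-→d25:-→d26:-→d27:-→d28:H3 -> H3
  add 21.107.71.0/28 -> H4 at depth 28
  add 21.107.71.0/24 -> H0 at depth 24
  lookup 119.64.129.27: bits 011 walk d0:-→d1:-→d2:-→d3:- -> no-route
  add 21.107.71.13/32 -> H2 at depth 32
  add 110.37.240.0/20 -> H0 at depth 20
  lookup 21.3.33.156: bits 000101010 walk d0:-→d1:-→d2:-→d3:-→d4:-→d5:-→d6:-→d7:-→d8:H3→d9:- -> H3
  add 110.37.250.64/28 -> H0 at depth 28
  - 21.107.71.13/32 clear@32
  add 21.0.0.0/8 -> H4 at depth 8
  add 0.0.0.0/0 -> H1 at depth 0
  lookup 21.107.71.1: bits 0001010101101011010001110000 walk d0:H1→d1:-→d2:-→d3:-→d4:-→d5:-→d6:-→d7:-→d8:H4→d9:-→d10:-→d11:-→d12:H3→d13:-→d14:-→d15:-→d16:-→d17:-→d18:-→d19:-→d20:-→d21:-→d22:-→d23:-→d24:H0→d25:-→d26:-→d27:-→d28:H4 -> H4
  add 21.96.0.0/12 -> H0 at depth 12
  add 21.107.64.0/20 -> H0 at depth 20
  add 21.107.70.0/23 -> H0 at depth 23
  - 21.107.71.0/28 clear@28
  lookup 21.107.64.21: bits 000101010110101101000 walk d0:H1→d1:-→d2:-→d3:-→d4:-→d5:-→d6:-→d7:-→d8:H4→d9:-→d10:-→d11:-→d12:H0→d13:-→d14:-→d15:-→d16:-→d17:-→d18:-→d19:-→d20:H0→d21:- -> H0
  lookup 110.37.240.13: bits 01101110001001011111 walk d0:H1→d1:-→d2:-→d3:-→d4:-→d5:-→d6:-→d7:-→d8:-→d9:-→d10:-→d11:-→d12:-→d13:-→d14:-→d15:-→d16:-→d17:-→d18:-→d19:-→d20:H0 -> H0
  lookup 110.37.250.67: bits 0110111000100101111110100100 walk d0:H1→d1:-→d2:-→d3:-→d4:-→d5:-→d6:-→d7:-→d8:-→d9:-→d10:-→d11:-→d12:-→d13:-→d14:-→d15:-→d16:-→d17:-→d18:-→d19:-→d20:H0→d21:-→d22:-→d23:-→d24:-→d25:-→d26:-→d27:-→d28:H0 -> H0
  - 110.37.250.64/28 clear@28
  add 0.0.0.0/0 -> H1 at depth 0
  lookup 21.107.70.14: bits 00010101011010110100011 walk d0:H1→d1:-→d2:-→d3:-→d4:-→d5:-→d6:-→d7:-→d8:H4→d9:-→d10:-→d11:-→d12:H0→d13:-→d14:-→d15:-→d16:-→d17:-→d18:-→d19:-→d20:H0→d21:-→d22:-→d23:H0 -> H0
  add 21.107.0.0/17 -> H0 at depth 17
  add 0.0.0.0/0 -> H1 at depth 0
  - 0.0.0.0/0 clear@0
  lookup 241.146.7.255: bits ε walk d0:- -> no-route
  add 21.107.64.0/20 -> H4 at depth 20
  lookup 21.96.0.63: bits 000101010110 walk d0:-→d1:-→d2:-→d3:-→d4:-→d5:-→d6:-→d7:-→d8:H4→d9:-→d10:-→d11:-→d12:H0 -> H0
  add 21.107.71.0/24 -> H1 at depth 24
  - 21.107.70.0/23 clear@23
  add 110.32.0.0/12 -> H4 at depth 12
  lookup 110.37.241.220: bits 01101110001001011111 walk d0:-→d1:-→d2:-→d3:-→d4:-→d5:-→d6:-→d7:-→d8:-→d9:-→d10:-→d11:-→d12:H4→d13:-→d14:-→d15:-→d16:-→d17:-→d18:-→d19:-→d20:H0 -> H0

== LOOKUPS ==
["no-route","H3","H3","no-route","H3","H4","H0","H0","H0","H0","no-route","H0","H0"]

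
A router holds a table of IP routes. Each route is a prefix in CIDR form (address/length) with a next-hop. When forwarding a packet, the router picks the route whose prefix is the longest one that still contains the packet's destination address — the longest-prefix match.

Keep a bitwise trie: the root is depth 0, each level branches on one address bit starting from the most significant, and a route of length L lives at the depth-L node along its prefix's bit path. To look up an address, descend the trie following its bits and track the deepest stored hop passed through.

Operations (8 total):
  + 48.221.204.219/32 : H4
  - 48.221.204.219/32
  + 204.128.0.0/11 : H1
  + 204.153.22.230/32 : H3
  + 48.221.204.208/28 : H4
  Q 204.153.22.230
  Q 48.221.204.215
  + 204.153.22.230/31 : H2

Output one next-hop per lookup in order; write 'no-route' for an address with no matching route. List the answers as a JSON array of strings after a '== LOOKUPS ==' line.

Process each operation:
  + 48.221.204.219/32 (H4) depth=32
  - 48.221.204.219/32 clear@32
  + 204.128.0.0/11 (H1) depth=11
  + 204.153.22.230/32 (H3) depth=32
  + 48.221.204.208/28 (H4) depth=28
  lookup 204.153.22.230: bits 11001100100110010001011011100110 walk d0:-→d1:-→d2:-→d3:-→d4:-→d5:-→d6:-→d7:-→d8:-→d9:-→d10:-→d11:H1→d12:-→d13:-→d14:-→d15:-→d16:-→d17:-→d18:-→d19:-→d20:-→d21:-→d22:-→d23:-→d24:-→d25:-→d26:-→d27:-→d28:-→d29:-→d30:-→d31:-→d32:H3 -> H3
  lookup 48.221.204.215: bits 0011000011011101110011001101 walk d0:-→d1:-→d2:-→d3:-→d4:-→d5:-→d6:-→d7:-→d8:-→d9:-→d10:-→d11:-→d12:-→d13:-→d14:-→d15:-→d16:-→d17:-→d18:-→d19:-→d20:-→d21:-→d22:-→d23:-→d24:-→d25:-→d26:-→d27:-→d28:H4 -> H4
  + 204.153.22.230/31 (H2) depth=31

== LOOKUPS ==
["H3","H4"]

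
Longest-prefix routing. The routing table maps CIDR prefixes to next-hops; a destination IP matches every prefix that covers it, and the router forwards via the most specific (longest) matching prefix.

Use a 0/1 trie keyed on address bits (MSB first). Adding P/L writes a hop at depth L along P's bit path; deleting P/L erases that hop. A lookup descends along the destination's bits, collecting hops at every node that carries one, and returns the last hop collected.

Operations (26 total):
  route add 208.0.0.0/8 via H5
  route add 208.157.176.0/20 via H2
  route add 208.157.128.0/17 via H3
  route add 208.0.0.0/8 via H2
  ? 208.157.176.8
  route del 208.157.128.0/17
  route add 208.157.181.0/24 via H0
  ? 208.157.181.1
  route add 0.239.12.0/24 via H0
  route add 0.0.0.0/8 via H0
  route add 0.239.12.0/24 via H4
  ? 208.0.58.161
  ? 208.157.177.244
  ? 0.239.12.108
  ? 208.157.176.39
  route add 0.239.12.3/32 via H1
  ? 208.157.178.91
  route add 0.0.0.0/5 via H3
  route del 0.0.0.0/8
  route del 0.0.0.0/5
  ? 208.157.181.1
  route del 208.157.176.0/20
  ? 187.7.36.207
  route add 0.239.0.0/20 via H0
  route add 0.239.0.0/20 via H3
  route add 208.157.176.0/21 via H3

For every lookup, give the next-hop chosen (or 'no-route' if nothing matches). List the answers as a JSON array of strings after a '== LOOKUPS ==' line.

Apply in order:
  + 208.0.0.0/8 (H5) depth=8
  + 208.157.176.0/20 (H2) depth=20
  + 208.157.128.0/17 (H3) depth=17
  + 208.0.0.0/8 (H2) depth=8
  ? 208.157.176.8  path d0:-→d1:-→d2:-→d3:-→d4:-→d5:-→d6:-→d7:-→d8:H2→d9:-→d10:-→d11:-→d12:-→d13:-→d14:-→d15:-→d16:-→d17:H3→d18:-→d19:-→d20:H2  best=H2
  - 208.157.128.0/17 clear@17
  + 208.157.181.0/24 (H0) depth=24
  ? 208.157.181.1  path d0:-→d1:-→d2:-→d3:-→d4:-→d5:-→d6:-→d7:-→d8:H2→d9:-→d10:-→d11:-→d12:-→d13:-→d14:-→d15:-→d16:-→d17:-→d18:-→d19:-→d20:H2→d21:-→d22:-→d23:-→d24:H0  best=H0
  + 0.239.12.0/24 (H0) depth=24
  + 0.0.0.0/8 (H0) depth=8
  + 0.239.12.0/24 (H4) depth=24
  ? 208.0.58.161  path d0:-→d1:-→d2:-→d3:-→d4:-→d5:-→d6:-→d7:-→d8:H2  best=H2
  ? 208.157.177.244  path d0:-→d1:-→d2:-→d3:-→d4:-→d5:-→d6:-→d7:-→d8:H2→d9:-→d10:-→d11:-→d12:-→d13:-→d14:-→d15:-→d16:-→d17:-→d18:-→d19:-→d20:H2→d21:-  best=H2
  ? 0.239.12.108  path d0:-→d1:-→d2:-→d3:-→d4:-→d5:-→d6:-→d7:-→d8:H0→d9:-→d10:-→d11:-→d12:-→d13:-→d14:-→d15:-→d16:-→d17:-→d18:-→d19:-→d20:-→d21:-→d22:-→d23:-→d24:H4  best=H4
  ? 208.157.176.39  path d0:-→d1:-→d2:-→d3:-→d4:-→d5:-→d6:-→d7:-→d8:H2→d9:-→d10:-→d11:-→d12:-→d13:-→d14:-→d15:-→d16:-→d17:-→d18:-→d19:-→d20:H2→d21:-  best=H2
  + 0.239.12.3/32 (H1) depth=32
  ? 208.157.178.91  path d0:-→d1:-→d2:-→d3:-→d4:-→d5:-→d6:-→d7:-→d8:H2→d9:-→d10:-→d11:-→d12:-→d13:-→d14:-→d15:-→d16:-→d17:-→d18:-→d19:-→d20:H2→d21:-  best=H2
  + 0.0.0.0/5 (H3) depth=5
  - 0.0.0.0/8 clear@8
  - 0.0.0.0/5 clear@5
  ? 208.157.181.1  path d0:-→d1:-→d2:-→d3:-→d4:-→d5:-→d6:-→d7:-→d8:H2→d9:-→d10:-→d11:-→d12:-→d13:-→d14:-→d15:-→d16:-→d17:-→d18:-→d19:-→d20:H2→d21:-→d22:-→d23:-→d24:H0  best=H0
  - 208.157.176.0/20 clear@20
  ? 187.7.36.207  path d0:-→d1:-  best=no-route
  + 0.239.0.0/20 (H0) depth=20
  + 0.239.0.0/20 (H3) depth=20
  + 208.157.176.0/21 (H3) depth=21

== LOOKUPS ==
["H2","H0","H2","H2","H4","H2","H2","H0","no-route"]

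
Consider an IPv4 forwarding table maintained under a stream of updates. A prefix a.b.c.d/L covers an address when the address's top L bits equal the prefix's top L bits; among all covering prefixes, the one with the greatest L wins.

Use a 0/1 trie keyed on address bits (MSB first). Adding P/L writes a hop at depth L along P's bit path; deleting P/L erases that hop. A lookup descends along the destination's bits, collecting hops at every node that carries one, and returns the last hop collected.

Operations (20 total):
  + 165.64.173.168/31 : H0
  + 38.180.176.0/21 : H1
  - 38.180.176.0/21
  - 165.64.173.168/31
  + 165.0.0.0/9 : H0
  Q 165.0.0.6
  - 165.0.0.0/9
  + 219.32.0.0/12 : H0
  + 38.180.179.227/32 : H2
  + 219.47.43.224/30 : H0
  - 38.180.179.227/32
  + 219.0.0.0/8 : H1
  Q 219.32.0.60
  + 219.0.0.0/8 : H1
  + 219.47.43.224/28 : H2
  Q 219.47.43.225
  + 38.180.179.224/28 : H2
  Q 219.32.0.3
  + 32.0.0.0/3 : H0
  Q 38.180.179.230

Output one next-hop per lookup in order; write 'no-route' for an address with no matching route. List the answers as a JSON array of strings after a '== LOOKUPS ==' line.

Trace:
  add 165.64.173.168/31 -> H0 at depth 31
  add 38.180.176.0/21 -> H1 at depth 21
  - 38.180.176.0/21 clear@21
  - 165.64.173.168/31 clear@31
  add 165.0.0.0/9 -> H0 at depth 9
  ? 165.0.0.6  path d0:-→d1:-→d2:-→d3:-→d4:-→d5:-→d6:-→d7:-→d8:-→d9:H0  best=H0
  - 165.0.0.0/9 clear@9
  add 219.32.0.0/12 -> H0 at depth 12
  add 38.180.179.227/32 -> H2 at depth 32
  add 219.47.43.224/30 -> H0 at depth 30
  - 38.180.179.227/32 clear@32
  add 219.0.0.0/8 -> H1 at depth 8
  ? 219.32.0.60  path d0:-→d1:-→d2:-→d3:-→d4:-→d5:-→d6:-→d7:-→d8:H1→d9:-→d10:-→d11:-→d12:H0  best=H0
  add 219.0.0.0/8 -> H1 at depth 8
  add 219.47.43.224/28 -> H2 at depth 28
  ? 219.47.43.225  path d0:-→d1:-→d2:-→d3:-→d4:-→d5:-→d6:-→d7:-→d8:H1→d9:-→d10:-→d11:-→d12:H0→d13:-→d14:-→d15:-→d16:-→d17:-→d18:-→d19:-→d20:-→d21:-→d22:-→d23:-→d24:-→d25:-→d26:-→d27:-→d28:H2→d29:-→d30:H0  best=H0
  add 38.180.179.224/28 -> H2 at depth 28
  ? 219.32.0.3  path d0:-→d1:-→d2:-→d3:-→d4:-→d5:-→d6:-→d7:-→d8:H1→d9:-→d10:-→d11:-→d12:H0  best=H0
  add 32.0.0.0/3 -> H0 at depth 3
  ? 38.180.179.230  path d0:-→d1:-→d2:-→d3:H0→d4:-→d5:-→d6:-→d7:-→d8:-→d9:-→d10:-→d11:-→d12:-→d13:-→d14:-→d15:-→d16:-→d17:-→d18:-→d19:-→d20:-→d21:-→d22:-→d23:-→d24:-→d25:-→d26:-→d27:-→d28:H2→d29:-  best=H2

== LOOKUPS ==
["H0","H0","H0","H0","H2"]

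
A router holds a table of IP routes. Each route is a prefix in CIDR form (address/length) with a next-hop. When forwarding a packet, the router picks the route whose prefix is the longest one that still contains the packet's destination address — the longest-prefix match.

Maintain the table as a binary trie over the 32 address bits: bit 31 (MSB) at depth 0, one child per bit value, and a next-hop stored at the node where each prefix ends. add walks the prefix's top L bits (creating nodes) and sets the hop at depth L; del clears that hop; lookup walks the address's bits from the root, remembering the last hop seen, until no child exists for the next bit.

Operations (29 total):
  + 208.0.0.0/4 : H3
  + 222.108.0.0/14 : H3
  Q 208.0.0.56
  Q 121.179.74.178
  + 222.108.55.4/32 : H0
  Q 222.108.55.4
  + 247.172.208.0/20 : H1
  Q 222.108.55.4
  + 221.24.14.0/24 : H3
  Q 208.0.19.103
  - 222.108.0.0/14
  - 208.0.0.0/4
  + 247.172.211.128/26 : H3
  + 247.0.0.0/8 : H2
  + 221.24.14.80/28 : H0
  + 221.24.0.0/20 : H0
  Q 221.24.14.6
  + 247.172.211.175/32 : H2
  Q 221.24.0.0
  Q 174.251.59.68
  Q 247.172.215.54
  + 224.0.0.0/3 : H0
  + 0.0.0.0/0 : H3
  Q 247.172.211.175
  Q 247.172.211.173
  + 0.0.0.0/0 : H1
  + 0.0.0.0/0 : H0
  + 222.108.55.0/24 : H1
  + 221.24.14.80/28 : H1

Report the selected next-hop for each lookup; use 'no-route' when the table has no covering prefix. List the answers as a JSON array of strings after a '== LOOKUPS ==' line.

Apply in order:
  + 208.0.0.0/4 (H3) depth=4
  + 222.108.0.0/14 (H3) depth=14
  ? 208.0.0.56  path d0:-→d1:-→d2:-→d3:-→d4:H3  best=H3
  ? 121.179.74.178  path d0:-  best=no-route
  + 222.108.55.4/32 (H0) depth=32
  ? 222.108.55.4  path d0:-→d1:-→d2:-→d3:-→d4:H3→d5:-→d6:-→d7:-→d8:-→d9:-→d10:-→d11:-→d12:-→d13:-→d14:H3→d15:-→d16:-→d17:-→d18:-→d19:-→d20:-→d21:-→d22:-→d23:-→d24:-→d25:-→d26:-→d27:-→d28:-→d29:-→d30:-→d31:-→d32:H0  best=H0
  + 247.172.208.0/20 (H1) depth=20
  ? 222.108.55.4  path d0:-→d1:-→d2:-→d3:-→d4:H3→d5:-→d6:-→d7:-→d8:-→d9:-→d10:-→d11:-→d12:-→d13:-→d14:H3→d15:-→d16:-→d17:-→d18:-→d19:-→d20:-→d21:-→d22:-→d23:-→d24:-→d25:-→d26:-→d27:-→d28:-→d29:-→d30:-→d31:-→d32:H0  best=H0
  + 221.24.14.0/24 (H3) depth=24
  ? 208.0.19.103  path d0:-→d1:-→d2:-→d3:-→d4:H3  best=H3
  del 222.108.0.0/14 (clear depth 14)
  del 208.0.0.0/4 (clear depth 4)
  + 247.172.211.128/26 (H3) depth=26
  + 247.0.0.0/8 (H2) depth=8
  + 221.24.14.80/28 (H0) depth=28
  + 221.24.0.0/20 (H0) depth=20
  ? 221.24.14.6  path d0:-→d1:-→d2:-→d3:-→d4:-→d5:-→d6:-→d7:-→d8:-→d9:-→d10:-→d11:-→d12:-→d13:-→d14:-→d15:-→d16:-→d17:-→d18:-→d19:-→d20:H0→d21:-→d22:-→d23:-→d24:H3→d25:-  best=H3
  + 247.172.211.175/32 (H2) depth=32
  ? 221.24.0.0  path d0:-→d1:-→d2:-→d3:-→d4:-→d5:-→d6:-→d7:-→d8:-→d9:-→d10:-→d11:-→d12:-→d13:-→d14:-→d15:-→d16:-→d17:-→d18:-→d19:-→d20:H0  best=H0
  ? 174.251.59.68  path d0:-→d1:-  best=no-route
  ? 247.172.215.54  path d0:-→d1:-→d2:-→d3:-→d4:-→d5:-→d6:-→d7:-→d8:H2→d9:-→d10:-→d11:-→d12:-→d13:-→d14:-→d15:-→d16:-→d17:-→d18:-→d19:-→d20:H1→d21:-  best=H1
  + 224.0.0.0/3 (H0) depth=3
  + 0.0.0.0/0 (H3) depth=0
  ? 247.172.211.175  path d0:H3→d1:-→d2:-→d3:H0→d4:-→d5:-→d6:-→d7:-→d8:H2→d9:-→d10:-→d11:-→d12:-→d13:-→d14:-→d15:-→d16:-→d17:-→d18:-→d19:-→d20:H1→d21:-→d22:-→d23:-→d24:-→d25:-→d26:H3→d27:-→d28:-→d29:-→d30:-→d31:-→d32:H2  best=H2
  ? 247.172.211.173  path d0:H3→d1:-→d2:-→d3:H0→d4:-→d5:-→d6:-→d7:-→d8:H2→d9:-→d10:-→d11:-→d12:-→d13:-→d14:-→d15:-→d16:-→d17:-→d18:-→d19:-→d20:H1→d21:-→d22:-→d23:-→d24:-→d25:-→d26:H3→d27:-→d28:-→d29:-→d30:-  best=H3
  + 0.0.0.0/0 (H1) depth=0
  + 0.0.0.0/0 (H0) depth=0
  + 222.108.55.0/24 (H1) depth=24
  + 221.24.14.80/28 (H1) depth=28

== LOOKUPS ==
["H3","no-route","H0","H0","H3","H3","H0","no-route","H1","H2","H3"]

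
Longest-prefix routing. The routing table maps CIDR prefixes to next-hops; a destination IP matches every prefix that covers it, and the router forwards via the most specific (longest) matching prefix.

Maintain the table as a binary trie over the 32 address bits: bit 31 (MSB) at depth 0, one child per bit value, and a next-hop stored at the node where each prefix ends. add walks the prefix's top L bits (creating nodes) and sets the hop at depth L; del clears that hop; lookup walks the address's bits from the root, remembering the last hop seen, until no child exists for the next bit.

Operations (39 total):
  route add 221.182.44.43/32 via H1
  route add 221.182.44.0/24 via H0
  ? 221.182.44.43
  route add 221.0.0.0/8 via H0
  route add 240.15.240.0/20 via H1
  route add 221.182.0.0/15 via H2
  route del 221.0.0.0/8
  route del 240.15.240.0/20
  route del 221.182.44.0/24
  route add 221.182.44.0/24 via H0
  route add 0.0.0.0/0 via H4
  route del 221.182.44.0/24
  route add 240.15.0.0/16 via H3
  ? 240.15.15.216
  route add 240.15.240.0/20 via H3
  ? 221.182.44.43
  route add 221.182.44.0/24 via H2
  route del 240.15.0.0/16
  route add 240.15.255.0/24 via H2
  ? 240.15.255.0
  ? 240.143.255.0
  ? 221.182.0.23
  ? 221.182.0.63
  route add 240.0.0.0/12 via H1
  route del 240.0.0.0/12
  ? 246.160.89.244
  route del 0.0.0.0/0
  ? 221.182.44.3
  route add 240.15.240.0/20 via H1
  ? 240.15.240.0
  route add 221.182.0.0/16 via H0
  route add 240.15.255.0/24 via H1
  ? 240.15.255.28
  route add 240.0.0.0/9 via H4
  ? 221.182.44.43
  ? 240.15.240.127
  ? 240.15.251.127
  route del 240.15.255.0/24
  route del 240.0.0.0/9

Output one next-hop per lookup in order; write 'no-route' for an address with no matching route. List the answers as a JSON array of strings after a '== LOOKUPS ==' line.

Apply in order:
  + 221.182.44.43/32 (H1) depth=32
  + 221.182.44.0/24 (H0) depth=24
  Q 221.182.44.43: descend 11011101101101100010110000101011 ; hops seen [H0,H1] ; pick H1
  + 221.0.0.0/8 (H0) depth=8
  + 240.15.240.0/20 (H1) depth=20
  + 221.182.0.0/15 (H2) depth=15
  del 221.0.0.0/8 (clear depth 8)
  del 240.15.240.0/20 (clear depth 20)
  del 221.182.44.0/24 (clear depth 24)
  + 221.182.44.0/24 (H0) depth=24
  + 0.0.0.0/0 (H4) depth=0
  del 221.182.44.0/24 (clear depth 24)
  + 240.15.0.0/16 (H3) depth=16
  Q 240.15.15.216: descend 1111000000001111 ; hops seen [H4,H3] ; pick H3
  + 240.15.240.0/20 (H3) depth=20
  Q 221.182.44.43: descend 11011101101101100010110000101011 ; hops seen [H4,H2,H1] ; pick H1
  + 221.182.44.0/24 (H2) depth=24
  del 240.15.0.0/16 (clear depth 16)
  + 240.15.255.0/24 (H2) depth=24
  Q 240.15.255.0: descend 111100000000111111111111 ; hops seen [H4,H3,H2] ; pick H2
  Q 240.143.255.0: descend 11110000 ; hops seen [H4] ; pick H4
  Q 221.182.0.23: descend 110111011011011000 ; hops seen [H4,H2] ; pick H2
  Q 221.182.0.63: descend 110111011011011000 ; hops seen [H4,H2] ; pick H2
  + 240.0.0.0/12 (H1) depth=12
  del 240.0.0.0/12 (clear depth 12)
  Q 246.160.89.244: descend 11110 ; hops seen [H4] ; pick H4
  del 0.0.0.0/0 (clear depth 0)
  Q 221.182.44.3: descend 11011101101101100010110000 ; hops seen [H2,H2] ; pick H2
  + 240.15.240.0/20 (H1) depth=20
  Q 240.15.240.0: descend 11110000000011111111 ; hops seen [H1] ; pick H1
  + 221.182.0.0/16 (H0) depth=16
  + 240.15.255.0/24 (H1) depth=24
  Q 240.15.255.28: descend 111100000000111111111111 ; hops seen [H1,H1] ; pick H1
  + 240.0.0.0/9 (H4) depth=9
  Q 221.182.44.43: descend 11011101101101100010110000101011 ; hops seen [H2,H0,H2,H1] ; pick H1
  Q 240.15.240.127: descend 11110000000011111111 ; hops seen [H4,H1] ; pick H1
  Q 240.15.251.127: descend 111100000000111111111 ; hops seen [H4,H1] ; pick H1
  del 240.15.255.0/24 (clear depth 24)
  del 240.0.0.0/9 (clear depth 9)

== LOOKUPS ==
["H1","H3","H1","H2","H4","H2","H2","H4","H2","H1","H1","H1","H1","H1"]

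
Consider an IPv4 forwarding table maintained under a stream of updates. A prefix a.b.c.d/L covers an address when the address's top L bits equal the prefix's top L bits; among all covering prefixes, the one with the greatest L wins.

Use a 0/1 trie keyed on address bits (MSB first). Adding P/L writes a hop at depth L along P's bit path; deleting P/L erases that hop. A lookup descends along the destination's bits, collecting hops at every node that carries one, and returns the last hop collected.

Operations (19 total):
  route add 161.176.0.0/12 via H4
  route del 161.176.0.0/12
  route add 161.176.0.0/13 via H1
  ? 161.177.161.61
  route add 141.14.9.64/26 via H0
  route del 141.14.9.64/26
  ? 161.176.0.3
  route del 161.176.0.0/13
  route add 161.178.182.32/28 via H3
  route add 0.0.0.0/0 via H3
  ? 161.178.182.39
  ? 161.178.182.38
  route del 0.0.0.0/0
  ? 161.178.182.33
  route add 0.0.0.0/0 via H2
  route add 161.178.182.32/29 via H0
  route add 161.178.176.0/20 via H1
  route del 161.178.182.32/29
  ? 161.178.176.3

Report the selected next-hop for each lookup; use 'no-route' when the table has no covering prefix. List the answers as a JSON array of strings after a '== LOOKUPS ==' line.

Apply in order:
  + 161.176.0.0/12 (H4) depth=12
  - 161.176.0.0/12 clear@12
  + 161.176.0.0/13 (H1) depth=13
  lookup 161.177.161.61: bits 1010000110110 walk d0:-→d1:-→d2:-→d3:-→d4:-→d5:-→d6:-→d7:-→d8:-→d9:-→d10:-→d11:-→d12:-→d13:H1 -> H1
  + 141.14.9.64/26 (H0) depth=26
  - 141.14.9.64/26 clear@26
  lookup 161.176.0.3: bits 1010000110110 walk d0:-→d1:-→d2:-→d3:-→d4:-→d5:-→d6:-→d7:-→d8:-→d9:-→d10:-→d11:-→d12:-→d13:H1 -> H1
  - 161.176.0.0/13 clear@13
  + 161.178.182.32/28 (H3) depth=28
  + 0.0.0.0/0 (H3) depth=0
  lookup 161.178.182.39: bits 1010000110110010101101100010 walk d0:H3→d1:-→d2:-→d3:-→d4:-→d5:-→d6:-→d7:-→d8:-→d9:-→d10:-→d11:-→d12:-→d13:-→d14:-→d15:-→d16:-→d17:-→d18:-→d19:-→d20:-→d21:-→d22:-→d23:-→d24:-→d25:-→d26:-→d27:-→d28:H3 -> H3
  lookup 161.178.182.38: bits 1010000110110010101101100010 walk d0:H3→d1:-→d2:-→d3:-→d4:-→d5:-→d6:-→d7:-→d8:-→d9:-→d10:-→d11:-→d12:-→d13:-→d14:-→d15:-→d16:-→d17:-→d18:-→d19:-→d20:-→d21:-→d22:-→d23:-→d24:-→d25:-→d26:-→d27:-→d28:H3 -> H3
  - 0.0.0.0/0 clear@0
  lookup 161.178.182.33: bits 1010000110110010101101100010 walk d0:-→d1:-→d2:-→d3:-→d4:-→d5:-→d6:-→d7:-→d8:-→d9:-→d10:-→d11:-→d12:-→d13:-→d14:-→d15:-→d16:-→d17:-→d18:-→d19:-→d20:-→d21:-→d22:-→d23:-→d24:-→d25:-→d26:-→d27:-→d28:H3 -> H3
  + 0.0.0.0/0 (H2) depth=0
  + 161.178.182.32/29 (H0) depth=29
  + 161.178.176.0/20 (H1) depth=20
  - 161.178.182.32/29 clear@29
  lookup 161.178.176.3: bits 101000011011001010110 walk d0:H2→d1:-→d2:-→d3:-→d4:-→d5:-→d6:-→d7:-→d8:-→d9:-→d10:-→d11:-→d12:-→d13:-→d14:-→d15:-→d16:-→d17:-→d18:-→d19:-→d20:H1→d21:- -> H1

== LOOKUPS ==
["H1","H1","H3","H3","H3","H1"]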